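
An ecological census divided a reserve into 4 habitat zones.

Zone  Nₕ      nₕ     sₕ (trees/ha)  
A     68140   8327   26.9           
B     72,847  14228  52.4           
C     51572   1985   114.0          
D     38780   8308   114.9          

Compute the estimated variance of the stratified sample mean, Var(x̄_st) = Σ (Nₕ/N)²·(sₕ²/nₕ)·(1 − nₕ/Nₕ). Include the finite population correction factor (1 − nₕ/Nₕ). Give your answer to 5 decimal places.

0.36995

N = 231339; Wₕ = Nₕ/N.
zone A: (68140/231339)²·26.9²/8327·(1 − 8327/68140) = 0.00661784
zone B: (72847/231339)²·52.4²/14228·(1 − 14228/72847) = 0.01539824
zone C: (51572/231339)²·114.0²/1985·(1 − 1985/51572) = 0.31284793
zone D: (38780/231339)²·114.9²/8308·(1 − 8308/38780) = 0.03508768
Sum = 0.36995169 → 0.36995.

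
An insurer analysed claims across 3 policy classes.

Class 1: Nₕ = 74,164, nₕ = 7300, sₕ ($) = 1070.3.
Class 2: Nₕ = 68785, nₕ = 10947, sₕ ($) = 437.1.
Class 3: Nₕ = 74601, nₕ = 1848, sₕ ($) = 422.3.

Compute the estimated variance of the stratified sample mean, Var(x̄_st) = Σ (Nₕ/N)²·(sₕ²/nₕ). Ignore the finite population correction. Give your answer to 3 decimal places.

N = 217550; Wₕ = Nₕ/N.
class 1: (74164/217550)²·1070.3²/7300 = 18.237122
class 2: (68785/217550)²·437.1²/10947 = 1.744760
class 3: (74601/217550)²·422.3²/1848 = 11.347791
Sum = 31.329673 → 31.330.

31.330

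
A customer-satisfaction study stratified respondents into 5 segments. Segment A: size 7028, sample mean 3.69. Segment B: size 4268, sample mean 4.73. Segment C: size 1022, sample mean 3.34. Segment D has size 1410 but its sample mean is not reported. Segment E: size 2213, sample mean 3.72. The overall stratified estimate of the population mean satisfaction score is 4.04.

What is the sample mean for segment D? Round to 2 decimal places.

Σ Nₕx̄ₕ = N·μ, so 1410·x̄_D = 15941·4.04 − (7028·3.69 + 4268·4.73 + 1022·3.34 + 2213·3.72).
= 64401.64 − 57766.8 = 6634.84.
x̄_D = 6634.84 / 1410 = 4.7056... → 4.71.

4.71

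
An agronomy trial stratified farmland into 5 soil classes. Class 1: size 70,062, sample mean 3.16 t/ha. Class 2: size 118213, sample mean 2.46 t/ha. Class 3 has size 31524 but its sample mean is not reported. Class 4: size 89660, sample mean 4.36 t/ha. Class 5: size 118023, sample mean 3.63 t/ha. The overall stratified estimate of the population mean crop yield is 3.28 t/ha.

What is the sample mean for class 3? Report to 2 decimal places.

2.24

Σ Nₕx̄ₕ = N·μ, so 31524·x̄_3 = 427482·3.28 − (70062·3.16 + 118213·2.46 + 89660·4.36 + 118023·3.63).
= 1402140.96 − 1331540.99 = 70599.97.
x̄_3 = 70599.97 / 31524 = 2.2396... → 2.24.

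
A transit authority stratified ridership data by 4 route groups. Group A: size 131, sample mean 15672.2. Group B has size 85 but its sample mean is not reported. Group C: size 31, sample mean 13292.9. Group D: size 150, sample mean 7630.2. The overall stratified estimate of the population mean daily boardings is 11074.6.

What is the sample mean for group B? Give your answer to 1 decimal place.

Σ Nₕx̄ₕ = N·μ, so 85·x̄_B = 397·11074.6 − (131·15672.2 + 31·13292.9 + 150·7630.2).
= 4396616.2 − 3609668.1 = 786948.1.
x̄_B = 786948.1 / 85 = 9258.213... → 9258.2.

9258.2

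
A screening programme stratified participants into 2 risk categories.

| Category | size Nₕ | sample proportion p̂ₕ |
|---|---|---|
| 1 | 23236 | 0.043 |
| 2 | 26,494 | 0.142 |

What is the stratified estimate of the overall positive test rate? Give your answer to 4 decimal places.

N = 23236 + 26494 = 49730.
Overall proportion = Σ (Nₕ/N)·p̂ₕ.
Σ Nₕp̂ₕ = 999.148 + 3762.148 = 4761.296.
4761.296 / 49730 = 0.095743... → 0.0957.

0.0957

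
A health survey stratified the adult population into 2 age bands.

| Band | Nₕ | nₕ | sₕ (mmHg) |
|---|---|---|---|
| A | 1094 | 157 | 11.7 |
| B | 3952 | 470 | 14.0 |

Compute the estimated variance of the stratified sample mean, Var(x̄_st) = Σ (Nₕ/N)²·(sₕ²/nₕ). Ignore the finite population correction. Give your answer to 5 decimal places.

0.29678

N = 5046. Term for each stratum: Wₕ²sₕ²/nₕ.
Var(x̄_st) = 0.04098380 + 0.25579826 = 0.29678206 → 0.29678.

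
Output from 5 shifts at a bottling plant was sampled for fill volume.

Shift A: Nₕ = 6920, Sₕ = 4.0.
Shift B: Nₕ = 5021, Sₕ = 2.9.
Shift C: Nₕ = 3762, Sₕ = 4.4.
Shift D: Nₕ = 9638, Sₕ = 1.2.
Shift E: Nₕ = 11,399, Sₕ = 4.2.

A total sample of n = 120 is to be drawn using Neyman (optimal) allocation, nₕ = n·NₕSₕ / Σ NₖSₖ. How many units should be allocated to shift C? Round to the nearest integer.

A: NₕSₕ = 6920·4.0 = 27680
B: NₕSₕ = 5021·2.9 = 14560.9
C: NₕSₕ = 3762·4.4 = 16552.8
D: NₕSₕ = 9638·1.2 = 11565.6
E: NₕSₕ = 11399·4.2 = 47875.8
Σ NₕSₕ = 118235.1.
n_C = 120·16552.8/118235.1 = 16.800... → 17.

17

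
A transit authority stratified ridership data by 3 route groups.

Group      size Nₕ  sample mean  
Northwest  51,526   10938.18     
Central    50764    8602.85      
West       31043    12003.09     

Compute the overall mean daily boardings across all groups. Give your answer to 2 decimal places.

N = 133333; weights Wₕ = Nₕ/N = (0.3864, 0.3807, 0.2328).
x̄_st = Σ Wₕ·x̄ₕ = 0.3864·10938.18 + 0.3807·8602.85 + 0.2328·12003.09 ≈ 10296.9832...
→ 10296.98.

10296.98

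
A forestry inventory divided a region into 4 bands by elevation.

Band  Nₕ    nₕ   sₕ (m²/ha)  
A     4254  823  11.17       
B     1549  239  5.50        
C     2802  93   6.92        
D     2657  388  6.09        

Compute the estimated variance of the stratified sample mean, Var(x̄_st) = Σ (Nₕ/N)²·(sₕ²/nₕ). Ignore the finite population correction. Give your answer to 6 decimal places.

N = 11262. Term for each stratum: Wₕ²sₕ²/nₕ.
Var(x̄_st) = 0.021630693 + 0.002394414 + 0.031873845 + 0.005320530 = 0.061219483 → 0.061219.

0.061219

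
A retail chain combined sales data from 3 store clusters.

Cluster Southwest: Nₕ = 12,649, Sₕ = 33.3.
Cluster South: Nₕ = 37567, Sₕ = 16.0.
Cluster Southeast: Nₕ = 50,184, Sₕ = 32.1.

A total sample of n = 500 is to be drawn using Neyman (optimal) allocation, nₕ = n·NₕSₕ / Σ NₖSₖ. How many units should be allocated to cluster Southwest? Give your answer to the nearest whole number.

80

Southwest: NₕSₕ = 12649·33.3 = 421211.7
South: NₕSₕ = 37567·16.0 = 601072
Southeast: NₕSₕ = 50184·32.1 = 1610906.4
Σ NₕSₕ = 2633190.1.
n_Southwest = 500·421211.7/2633190.1 = 79.981... → 80.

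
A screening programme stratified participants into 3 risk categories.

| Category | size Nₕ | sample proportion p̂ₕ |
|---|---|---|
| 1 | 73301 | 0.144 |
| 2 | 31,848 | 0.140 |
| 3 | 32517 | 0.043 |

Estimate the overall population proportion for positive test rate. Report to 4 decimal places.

Wₕ = Nₕ/N with N = 137666: 0.5325, 0.2313, 0.2362.
p̂_st = 0.5325·0.144 + 0.2313·0.140 + 0.2362·0.043 ≈ 0.119218... → 0.1192.

0.1192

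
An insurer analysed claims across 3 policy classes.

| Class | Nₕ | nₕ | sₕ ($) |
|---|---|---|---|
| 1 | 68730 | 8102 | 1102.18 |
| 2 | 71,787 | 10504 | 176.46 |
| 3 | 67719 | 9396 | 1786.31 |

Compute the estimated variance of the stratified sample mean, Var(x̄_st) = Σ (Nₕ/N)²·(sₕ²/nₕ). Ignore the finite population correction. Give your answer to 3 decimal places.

N = 208236. Term for each stratum: Wₕ²sₕ²/nₕ.
Var(x̄_st) = 16.334050 + 0.352304 + 35.915350 = 52.601704 → 52.602.

52.602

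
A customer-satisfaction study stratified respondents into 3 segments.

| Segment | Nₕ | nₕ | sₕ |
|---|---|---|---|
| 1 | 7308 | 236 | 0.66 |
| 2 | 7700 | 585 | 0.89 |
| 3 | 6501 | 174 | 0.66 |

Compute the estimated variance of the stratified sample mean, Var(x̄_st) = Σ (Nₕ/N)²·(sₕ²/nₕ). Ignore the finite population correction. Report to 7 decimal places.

N = 21509; Wₕ = Nₕ/N.
segment 1: (7308/21509)²·0.66²/236 = 0.0002130750
segment 2: (7700/21509)²·0.89²/585 = 0.0001735262
segment 3: (6501/21509)²·0.66²/174 = 0.0002286960
Sum = 0.0006152972 → 0.0006153.

0.0006153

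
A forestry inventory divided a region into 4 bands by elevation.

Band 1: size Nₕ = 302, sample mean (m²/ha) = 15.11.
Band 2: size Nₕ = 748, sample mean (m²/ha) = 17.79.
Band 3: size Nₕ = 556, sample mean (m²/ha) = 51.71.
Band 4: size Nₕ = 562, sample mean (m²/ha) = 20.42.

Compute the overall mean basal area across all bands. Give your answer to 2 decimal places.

26.80

N = 302 + 748 + 556 + 562 = 2168.
Weight each subgroup mean by Nₕ/N and sum.
Σ Nₕx̄ₕ = 302·15.11 + 748·17.79 + 556·51.71 + 562·20.42 = 4563.22 + 13306.92 + 28750.76 + 11476.04 = 58096.94.
Divide by N: 58096.94 / 2168 = 26.7975... → 26.80.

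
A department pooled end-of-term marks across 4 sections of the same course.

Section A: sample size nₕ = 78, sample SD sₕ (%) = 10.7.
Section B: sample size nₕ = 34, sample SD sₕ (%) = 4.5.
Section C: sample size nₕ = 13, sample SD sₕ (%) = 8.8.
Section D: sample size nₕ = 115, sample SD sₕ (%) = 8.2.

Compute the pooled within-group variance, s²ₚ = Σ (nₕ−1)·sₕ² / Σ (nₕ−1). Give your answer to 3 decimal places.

76.604

Degrees of freedom: 77 + 33 + 12 + 114 = 236.
Σ(nₕ−1)sₕ² = 77·114.49 + 33·20.25 + 12·77.44 + 114·67.24 = 18078.62.
s²ₚ = 18078.62 / 236 = 76.60432... → 76.604.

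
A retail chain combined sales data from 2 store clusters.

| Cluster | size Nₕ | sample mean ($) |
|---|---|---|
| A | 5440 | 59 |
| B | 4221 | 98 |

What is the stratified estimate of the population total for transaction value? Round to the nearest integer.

734618

Estimate total by summing Nₕ·x̄ₕ over strata.
5440·59 + 4221·98 = 320960 + 413658 = 734618.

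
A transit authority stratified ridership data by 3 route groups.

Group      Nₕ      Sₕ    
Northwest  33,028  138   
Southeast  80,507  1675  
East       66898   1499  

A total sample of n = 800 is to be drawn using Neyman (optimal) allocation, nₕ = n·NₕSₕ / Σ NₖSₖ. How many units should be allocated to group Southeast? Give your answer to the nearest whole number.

Σ NₕSₕ = 33028·138 + 80507·1675 + 66898·1499 = 239687191.
Share for Southeast: 134849225/239687191 = 0.56261.
n_Southeast = 800 × 0.56261 = 450.084... → 450.

450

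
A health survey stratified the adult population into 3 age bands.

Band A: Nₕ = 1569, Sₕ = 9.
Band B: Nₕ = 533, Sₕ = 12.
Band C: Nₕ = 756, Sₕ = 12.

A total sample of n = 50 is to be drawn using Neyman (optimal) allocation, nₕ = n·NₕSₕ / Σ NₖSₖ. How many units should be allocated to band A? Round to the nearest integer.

Σ NₕSₕ = 1569·9 + 533·12 + 756·12 = 29589.
Share for A: 14121/29589 = 0.47724.
n_A = 50 × 0.47724 = 23.862... → 24.

24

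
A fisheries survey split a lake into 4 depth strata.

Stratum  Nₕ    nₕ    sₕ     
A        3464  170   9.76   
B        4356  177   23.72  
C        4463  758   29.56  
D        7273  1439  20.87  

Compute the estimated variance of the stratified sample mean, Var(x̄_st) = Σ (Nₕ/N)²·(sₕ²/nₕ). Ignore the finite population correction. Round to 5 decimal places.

0.27720

N = 19556; Wₕ = Nₕ/N.
stratum A: (3464/19556)²·9.76²/170 = 0.01758112
stratum B: (4356/19556)²·23.72²/177 = 0.15771456
stratum C: (4463/19556)²·29.56²/758 = 0.06003899
stratum D: (7273/19556)²·20.87²/1439 = 0.04186501
Sum = 0.27719968 → 0.27720.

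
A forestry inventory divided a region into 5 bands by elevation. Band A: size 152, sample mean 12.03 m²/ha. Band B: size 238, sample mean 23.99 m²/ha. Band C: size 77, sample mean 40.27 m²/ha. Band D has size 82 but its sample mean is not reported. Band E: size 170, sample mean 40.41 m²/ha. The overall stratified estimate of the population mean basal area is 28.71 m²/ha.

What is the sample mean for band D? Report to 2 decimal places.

N = 152 + 238 + 77 + 82 + 170 = 719.
Overall total = μ·N = 28.71·719 = 20642.49.
Subtract the known strata: 152·12.03 + 238·23.99 + 77·40.27 + 170·40.41 = 17508.67.
Remaining total for band D: 20642.49 − 17508.67 = 3133.82.
Divide by its size: 3133.82 / 82 = 38.2173... → 38.22.

38.22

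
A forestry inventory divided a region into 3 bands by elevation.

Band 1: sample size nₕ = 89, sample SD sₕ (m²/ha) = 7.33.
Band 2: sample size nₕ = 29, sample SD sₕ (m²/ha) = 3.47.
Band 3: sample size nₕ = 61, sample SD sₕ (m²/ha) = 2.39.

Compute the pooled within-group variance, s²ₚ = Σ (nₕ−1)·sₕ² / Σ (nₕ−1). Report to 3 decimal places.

1: (89−1)·7.33² = 88·53.7289 = 4728.1432
2: (29−1)·3.47² = 28·12.0409 = 337.1452
3: (61−1)·2.39² = 60·5.7121 = 342.726
Numerator = 5408.0144; denominator = Σ(nₕ−1) = 176.
s²ₚ = 5408.0144/176 = 30.72735... → 30.727.

30.727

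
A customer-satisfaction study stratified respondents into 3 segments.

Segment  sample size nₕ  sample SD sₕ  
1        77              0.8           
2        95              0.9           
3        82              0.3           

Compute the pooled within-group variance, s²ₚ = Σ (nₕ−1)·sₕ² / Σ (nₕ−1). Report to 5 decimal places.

0.52618

1: (77−1)·0.8² = 76·0.64 = 48.64
2: (95−1)·0.9² = 94·0.81 = 76.14
3: (82−1)·0.3² = 81·0.09 = 7.29
Numerator = 132.07; denominator = Σ(nₕ−1) = 251.
s²ₚ = 132.07/251 = 0.5261753... → 0.52618.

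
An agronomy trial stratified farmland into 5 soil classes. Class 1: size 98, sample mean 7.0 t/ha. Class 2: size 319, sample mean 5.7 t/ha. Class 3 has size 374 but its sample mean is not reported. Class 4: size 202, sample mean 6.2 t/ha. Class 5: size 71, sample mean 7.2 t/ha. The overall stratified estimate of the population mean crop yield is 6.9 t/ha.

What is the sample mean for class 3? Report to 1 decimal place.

8.2

N = 98 + 319 + 374 + 202 + 71 = 1064.
Overall total = μ·N = 6.9·1064 = 7341.6.
Subtract the known strata: 98·7.0 + 319·5.7 + 202·6.2 + 71·7.2 = 4267.9.
Remaining total for class 3: 7341.6 − 4267.9 = 3073.7.
Divide by its size: 3073.7 / 374 = 8.218... → 8.2.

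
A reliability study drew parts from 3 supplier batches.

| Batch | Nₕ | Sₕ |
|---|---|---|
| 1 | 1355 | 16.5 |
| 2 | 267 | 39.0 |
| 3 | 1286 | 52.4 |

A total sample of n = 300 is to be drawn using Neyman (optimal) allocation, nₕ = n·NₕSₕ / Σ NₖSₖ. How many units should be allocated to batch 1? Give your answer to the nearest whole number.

67

1: NₕSₕ = 1355·16.5 = 22357.5
2: NₕSₕ = 267·39.0 = 10413
3: NₕSₕ = 1286·52.4 = 67386.4
Σ NₕSₕ = 100156.9.
n_1 = 300·22357.5/100156.9 = 66.967... → 67.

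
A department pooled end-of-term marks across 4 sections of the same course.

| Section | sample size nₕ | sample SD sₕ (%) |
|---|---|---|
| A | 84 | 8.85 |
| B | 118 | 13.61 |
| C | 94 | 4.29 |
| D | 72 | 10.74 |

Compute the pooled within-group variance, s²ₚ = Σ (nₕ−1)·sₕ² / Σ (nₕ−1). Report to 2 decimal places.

104.60

Degrees of freedom: 83 + 117 + 93 + 71 = 364.
Σ(nₕ−1)sₕ² = 83·78.3225 + 117·185.2321 + 93·18.4041 + 71·115.3476 = 38074.1841.
s²ₚ = 38074.1841 / 364 = 104.5994... → 104.60.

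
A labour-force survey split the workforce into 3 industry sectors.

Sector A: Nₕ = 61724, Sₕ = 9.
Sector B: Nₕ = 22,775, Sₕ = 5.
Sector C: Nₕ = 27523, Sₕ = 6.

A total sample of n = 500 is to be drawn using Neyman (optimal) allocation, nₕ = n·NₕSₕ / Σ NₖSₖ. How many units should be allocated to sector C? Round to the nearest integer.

99

Σ NₕSₕ = 61724·9 + 22775·5 + 27523·6 = 834529.
Share for C: 165138/834529 = 0.19788.
n_C = 500 × 0.19788 = 98.941... → 99.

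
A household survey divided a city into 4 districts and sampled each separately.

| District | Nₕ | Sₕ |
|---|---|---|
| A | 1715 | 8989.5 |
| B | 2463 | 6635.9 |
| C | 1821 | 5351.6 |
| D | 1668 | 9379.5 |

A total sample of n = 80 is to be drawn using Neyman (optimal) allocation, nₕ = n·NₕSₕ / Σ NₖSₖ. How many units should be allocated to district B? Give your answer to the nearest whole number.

23

Σ NₕSₕ = 1715·8989.5 + 2463·6635.9 + 1821·5351.6 + 1668·9379.5 = 57151483.8.
Share for B: 16344221.7/57151483.8 = 0.28598.
n_B = 80 × 0.28598 = 22.878... → 23.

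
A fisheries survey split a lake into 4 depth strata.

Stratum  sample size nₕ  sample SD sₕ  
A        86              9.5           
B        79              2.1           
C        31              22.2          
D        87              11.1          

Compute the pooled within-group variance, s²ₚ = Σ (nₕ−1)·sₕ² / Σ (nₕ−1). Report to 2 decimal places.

Degrees of freedom: 85 + 78 + 30 + 86 = 279.
Σ(nₕ−1)sₕ² = 85·90.25 + 78·4.41 + 30·492.84 + 86·123.21 = 33396.49.
s²ₚ = 33396.49 / 279 = 119.7007... → 119.70.

119.70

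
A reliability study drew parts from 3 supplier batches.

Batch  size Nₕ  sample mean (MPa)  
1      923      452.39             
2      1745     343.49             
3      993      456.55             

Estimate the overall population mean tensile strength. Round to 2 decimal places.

N = 3661; weights Wₕ = Nₕ/N = (0.2521, 0.4766, 0.2712).
x̄_st = Σ Wₕ·x̄ₕ = 0.2521·452.39 + 0.4766·343.49 + 0.2712·456.55 ≈ 401.6116...
→ 401.61.

401.61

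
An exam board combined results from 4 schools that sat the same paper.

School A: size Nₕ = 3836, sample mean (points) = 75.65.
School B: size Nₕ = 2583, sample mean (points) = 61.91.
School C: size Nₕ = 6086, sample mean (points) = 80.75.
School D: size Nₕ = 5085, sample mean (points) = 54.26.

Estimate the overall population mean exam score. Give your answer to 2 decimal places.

x̄_st = (Σ Nₕx̄ₕ) / (Σ Nₕ) = (3836·75.65 + 2583·61.91 + 6086·80.75 + 5085·54.26) / 17590
= 1217463.53 / 17590 = 69.2134... → 69.21.

69.21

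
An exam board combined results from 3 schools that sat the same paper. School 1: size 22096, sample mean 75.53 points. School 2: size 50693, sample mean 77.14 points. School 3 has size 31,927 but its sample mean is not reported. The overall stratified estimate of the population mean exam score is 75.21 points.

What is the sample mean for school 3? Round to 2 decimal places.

Σ Nₕx̄ₕ = N·μ, so 31927·x̄_3 = 104716·75.21 − (22096·75.53 + 50693·77.14).
= 7875690.36 − 5579368.9 = 2296321.46.
x̄_3 = 2296321.46 / 31927 = 71.9241... → 71.92.

71.92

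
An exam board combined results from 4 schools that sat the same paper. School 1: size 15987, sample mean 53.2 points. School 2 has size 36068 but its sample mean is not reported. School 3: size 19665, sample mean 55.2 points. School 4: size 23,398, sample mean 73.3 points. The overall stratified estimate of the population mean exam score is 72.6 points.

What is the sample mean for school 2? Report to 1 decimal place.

90.2

Σ Nₕx̄ₕ = N·μ, so 36068·x̄_2 = 95118·72.6 − (15987·53.2 + 19665·55.2 + 23398·73.3).
= 6905566.8 − 3651089.8 = 3254477.
x̄_2 = 3254477 / 36068 = 90.232... → 90.2.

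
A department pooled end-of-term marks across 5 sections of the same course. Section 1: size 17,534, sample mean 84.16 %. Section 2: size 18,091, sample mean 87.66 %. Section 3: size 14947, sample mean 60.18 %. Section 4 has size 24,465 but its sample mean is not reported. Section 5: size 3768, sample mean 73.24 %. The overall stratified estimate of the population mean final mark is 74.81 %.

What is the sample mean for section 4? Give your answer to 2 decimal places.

67.79

N = 17534 + 18091 + 14947 + 24465 + 3768 = 78805.
Overall total = μ·N = 74.81·78805 = 5895402.05.
Subtract the known strata: 17534·84.16 + 18091·87.66 + 14947·60.18 + 3768·73.24 = 4236997.28.
Remaining total for section 4: 5895402.05 − 4236997.28 = 1658404.77.
Divide by its size: 1658404.77 / 24465 = 67.7868... → 67.79.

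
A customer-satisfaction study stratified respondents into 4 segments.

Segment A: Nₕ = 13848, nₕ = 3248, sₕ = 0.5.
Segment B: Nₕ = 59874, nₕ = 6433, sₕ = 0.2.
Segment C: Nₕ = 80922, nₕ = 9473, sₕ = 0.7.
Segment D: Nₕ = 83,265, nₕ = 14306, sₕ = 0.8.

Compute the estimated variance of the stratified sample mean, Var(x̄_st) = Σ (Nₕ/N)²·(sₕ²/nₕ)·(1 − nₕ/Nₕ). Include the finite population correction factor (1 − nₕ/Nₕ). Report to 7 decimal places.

N = 237909; Wₕ = Nₕ/N.
segment A: (13848/237909)²·0.5²/3248·(1 − 3248/13848) = 0.0000001996
segment B: (59874/237909)²·0.2²/6433·(1 − 6433/59874) = 0.0000003515
segment C: (80922/237909)²·0.7²/9473·(1 − 9473/80922) = 0.0000052838
segment D: (83265/237909)²·0.8²/14306·(1 − 14306/83265) = 0.0000045383
Sum = 0.0000103733 → 0.0000104.

0.0000104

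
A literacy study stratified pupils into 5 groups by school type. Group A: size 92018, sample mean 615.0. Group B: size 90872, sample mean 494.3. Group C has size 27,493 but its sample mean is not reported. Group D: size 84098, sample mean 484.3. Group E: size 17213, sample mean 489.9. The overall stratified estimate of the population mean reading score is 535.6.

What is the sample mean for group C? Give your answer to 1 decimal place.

Σ Nₕx̄ₕ = N·μ, so 27493·x̄_C = 311694·535.6 − (92018·615.0 + 90872·494.3 + 84098·484.3 + 17213·489.9).
= 166943306.4 − 150670409.7 = 16272896.7.
x̄_C = 16272896.7 / 27493 = 591.892... → 591.9.

591.9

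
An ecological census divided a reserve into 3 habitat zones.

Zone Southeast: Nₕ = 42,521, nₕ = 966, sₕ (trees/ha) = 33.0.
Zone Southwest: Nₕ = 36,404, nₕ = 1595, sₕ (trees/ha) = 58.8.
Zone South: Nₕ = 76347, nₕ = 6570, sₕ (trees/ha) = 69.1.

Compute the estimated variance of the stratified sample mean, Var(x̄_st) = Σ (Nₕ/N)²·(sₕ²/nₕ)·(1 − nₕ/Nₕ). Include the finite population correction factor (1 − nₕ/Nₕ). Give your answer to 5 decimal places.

N = 155272; Wₕ = Nₕ/N.
zone Southeast: (42521/155272)²·33.0²/966·(1 − 966/42521) = 0.08262115
zone Southwest: (36404/155272)²·58.8²/1595·(1 − 1595/36404) = 0.11393268
zone South: (76347/155272)²·69.1²/6570·(1 − 6570/76347) = 0.16058638
Sum = 0.35714021 → 0.35714.

0.35714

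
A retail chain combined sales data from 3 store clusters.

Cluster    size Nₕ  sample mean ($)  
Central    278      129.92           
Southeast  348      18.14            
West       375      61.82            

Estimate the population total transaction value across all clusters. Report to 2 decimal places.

Central: 278·129.92 = 36117.76
Southeast: 348·18.14 = 6312.72
West: 375·61.82 = 23182.5
τ̂ = Σ Nₕx̄ₕ = 65612.98.

65612.98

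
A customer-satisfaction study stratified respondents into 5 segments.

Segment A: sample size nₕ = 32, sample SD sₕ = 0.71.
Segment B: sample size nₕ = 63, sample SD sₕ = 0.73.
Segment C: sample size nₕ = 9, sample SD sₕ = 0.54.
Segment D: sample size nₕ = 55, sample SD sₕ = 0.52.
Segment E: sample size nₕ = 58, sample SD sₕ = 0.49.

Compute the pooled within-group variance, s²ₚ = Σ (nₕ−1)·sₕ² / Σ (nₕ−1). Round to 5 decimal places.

0.37400

Degrees of freedom: 31 + 62 + 8 + 54 + 57 = 212.
Σ(nₕ−1)sₕ² = 31·0.5041 + 62·0.5329 + 8·0.2916 + 54·0.2704 + 57·0.2401 = 79.287.
s²ₚ = 79.287 / 212 = 0.3739953... → 0.37400.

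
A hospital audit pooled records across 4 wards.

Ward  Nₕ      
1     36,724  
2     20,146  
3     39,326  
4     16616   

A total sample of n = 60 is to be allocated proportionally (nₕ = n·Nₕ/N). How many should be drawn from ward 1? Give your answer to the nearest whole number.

20

N = 36724 + 20146 + 39326 + 16616 = 112812.
n_1 = 60·36724/112812 = 19.532... → 20.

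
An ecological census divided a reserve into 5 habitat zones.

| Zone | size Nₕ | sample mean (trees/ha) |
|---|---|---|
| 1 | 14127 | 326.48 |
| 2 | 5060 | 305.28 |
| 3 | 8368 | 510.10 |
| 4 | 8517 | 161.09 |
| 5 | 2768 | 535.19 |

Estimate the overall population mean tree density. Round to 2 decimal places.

x̄_st = (Σ Nₕx̄ₕ) / (Σ Nₕ) = (14127·326.48 + 5060·305.28 + 8368·510.10 + 8517·161.09 + 2768·535.19) / 38840
= 13278826.01 / 38840 = 341.8853... → 341.89.

341.89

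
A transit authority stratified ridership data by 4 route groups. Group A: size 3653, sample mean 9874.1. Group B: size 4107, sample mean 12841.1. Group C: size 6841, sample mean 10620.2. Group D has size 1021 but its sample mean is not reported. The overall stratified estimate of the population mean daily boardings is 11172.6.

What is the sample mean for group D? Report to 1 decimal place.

12808.1

Σ Nₕx̄ₕ = N·μ, so 1021·x̄_D = 15622·11172.6 − (3653·9874.1 + 4107·12841.1 + 6841·10620.2).
= 174538357.2 − 161461273.2 = 13077084.
x̄_D = 13077084 / 1021 = 12808.114... → 12808.1.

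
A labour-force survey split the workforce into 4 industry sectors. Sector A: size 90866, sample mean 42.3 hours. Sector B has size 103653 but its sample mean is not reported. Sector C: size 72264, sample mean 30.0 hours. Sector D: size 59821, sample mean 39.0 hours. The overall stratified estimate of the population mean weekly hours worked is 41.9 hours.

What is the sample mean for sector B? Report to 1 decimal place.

Σ Nₕx̄ₕ = N·μ, so 103653·x̄_B = 326604·41.9 − (90866·42.3 + 72264·30.0 + 59821·39.0).
= 13684707.6 − 8344570.8 = 5340136.8.
x̄_B = 5340136.8 / 103653 = 51.519... → 51.5.

51.5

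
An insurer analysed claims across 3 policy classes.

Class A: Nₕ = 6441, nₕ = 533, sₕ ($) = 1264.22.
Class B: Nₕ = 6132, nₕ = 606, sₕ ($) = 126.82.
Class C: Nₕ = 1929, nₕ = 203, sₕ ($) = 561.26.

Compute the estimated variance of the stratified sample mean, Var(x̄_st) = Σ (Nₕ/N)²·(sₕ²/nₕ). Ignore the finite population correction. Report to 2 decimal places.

N = 14502; Wₕ = Nₕ/N.
class A: (6441/14502)²·1264.22²/533 = 591.51927
class B: (6132/14502)²·126.82²/606 = 4.74517
class C: (1929/14502)²·561.26²/203 = 27.45622
Sum = 623.72066 → 623.72.

623.72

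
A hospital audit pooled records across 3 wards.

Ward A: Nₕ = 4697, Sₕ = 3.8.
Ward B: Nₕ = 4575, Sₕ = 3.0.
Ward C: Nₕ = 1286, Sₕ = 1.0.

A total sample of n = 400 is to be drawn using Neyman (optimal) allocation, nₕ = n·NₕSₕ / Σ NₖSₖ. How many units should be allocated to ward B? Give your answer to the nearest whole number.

A: NₕSₕ = 4697·3.8 = 17848.6
B: NₕSₕ = 4575·3.0 = 13725
C: NₕSₕ = 1286·1.0 = 1286
Σ NₕSₕ = 32859.6.
n_B = 400·13725/32859.6 = 167.074... → 167.

167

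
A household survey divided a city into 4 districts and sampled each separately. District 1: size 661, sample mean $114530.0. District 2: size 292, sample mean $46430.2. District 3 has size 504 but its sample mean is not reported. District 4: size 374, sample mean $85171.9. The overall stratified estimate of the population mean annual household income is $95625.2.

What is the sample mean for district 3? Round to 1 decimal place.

Σ Nₕx̄ₕ = N·μ, so 504·x̄_3 = 1831·95625.2 − (661·114530.0 + 292·46430.2 + 374·85171.9).
= 175089741.2 − 121116239 = 53973502.2.
x̄_3 = 53973502.2 / 504 = 107090.282... → 107090.3.

107090.3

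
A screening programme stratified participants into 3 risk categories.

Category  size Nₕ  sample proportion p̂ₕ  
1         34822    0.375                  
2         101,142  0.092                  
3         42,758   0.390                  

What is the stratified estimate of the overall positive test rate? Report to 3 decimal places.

0.218

N = 34822 + 101142 + 42758 = 178722.
Overall proportion = Σ (Nₕ/N)·p̂ₕ.
Σ Nₕp̂ₕ = 13058.25 + 9305.064 + 16675.62 = 39038.934.
39038.934 / 178722 = 0.21843... → 0.218.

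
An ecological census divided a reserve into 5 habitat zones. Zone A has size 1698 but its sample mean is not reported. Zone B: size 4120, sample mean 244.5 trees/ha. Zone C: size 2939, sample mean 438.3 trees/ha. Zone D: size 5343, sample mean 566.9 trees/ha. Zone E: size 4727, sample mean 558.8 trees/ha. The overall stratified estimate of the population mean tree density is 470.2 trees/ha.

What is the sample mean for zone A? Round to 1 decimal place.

N = 1698 + 4120 + 2939 + 5343 + 4727 = 18827.
Overall total = μ·N = 470.2·18827 = 8852455.4.
Subtract the known strata: 4120·244.5 + 2939·438.3 + 5343·566.9 + 4727·558.8 = 7965898.
Remaining total for zone A: 8852455.4 − 7965898 = 886557.4.
Divide by its size: 886557.4 / 1698 = 522.119... → 522.1.

522.1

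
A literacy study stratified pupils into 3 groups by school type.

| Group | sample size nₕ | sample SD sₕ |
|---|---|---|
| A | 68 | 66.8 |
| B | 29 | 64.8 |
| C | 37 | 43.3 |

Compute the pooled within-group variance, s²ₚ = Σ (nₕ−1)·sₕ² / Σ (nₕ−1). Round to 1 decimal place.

3695.0

Degrees of freedom: 67 + 28 + 36 = 131.
Σ(nₕ−1)sₕ² = 67·4462.24 + 28·4199.04 + 36·1874.89 = 484039.24.
s²ₚ = 484039.24 / 131 = 3694.956... → 3695.0.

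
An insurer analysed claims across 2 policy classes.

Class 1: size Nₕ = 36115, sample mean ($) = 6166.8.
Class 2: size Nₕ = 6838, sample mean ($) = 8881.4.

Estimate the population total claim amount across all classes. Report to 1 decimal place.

283444995.2

Estimate total by summing Nₕ·x̄ₕ over strata.
36115·6166.8 + 6838·8881.4 = 222713982 + 60731013.2 = 283444995.2.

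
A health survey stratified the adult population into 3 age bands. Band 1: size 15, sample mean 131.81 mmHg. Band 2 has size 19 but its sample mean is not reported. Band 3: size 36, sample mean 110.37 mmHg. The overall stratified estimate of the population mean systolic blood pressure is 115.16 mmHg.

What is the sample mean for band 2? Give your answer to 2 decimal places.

111.09

N = 15 + 19 + 36 = 70.
Overall total = μ·N = 115.16·70 = 8061.2.
Subtract the known strata: 15·131.81 + 36·110.37 = 5950.47.
Remaining total for band 2: 8061.2 − 5950.47 = 2110.73.
Divide by its size: 2110.73 / 19 = 111.0911... → 111.09.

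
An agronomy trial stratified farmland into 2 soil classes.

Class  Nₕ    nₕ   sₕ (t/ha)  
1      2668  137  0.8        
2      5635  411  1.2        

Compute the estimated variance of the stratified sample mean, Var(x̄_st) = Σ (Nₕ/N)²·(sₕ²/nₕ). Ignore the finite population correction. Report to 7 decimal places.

0.0020961

N = 8303. Term for each stratum: Wₕ²sₕ²/nₕ.
Var(x̄_st) = 0.0004823486 + 0.0016137581 = 0.0020961067 → 0.0020961.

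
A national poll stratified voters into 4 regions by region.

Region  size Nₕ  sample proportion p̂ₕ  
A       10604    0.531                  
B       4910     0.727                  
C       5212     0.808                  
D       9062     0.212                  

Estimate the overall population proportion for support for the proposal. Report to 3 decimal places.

N = 10604 + 4910 + 5212 + 9062 = 29788.
Overall proportion = Σ (Nₕ/N)·p̂ₕ.
Σ Nₕp̂ₕ = 5630.724 + 3569.57 + 4211.296 + 1921.144 = 15332.734.
15332.734 / 29788 = 0.51473... → 0.515.

0.515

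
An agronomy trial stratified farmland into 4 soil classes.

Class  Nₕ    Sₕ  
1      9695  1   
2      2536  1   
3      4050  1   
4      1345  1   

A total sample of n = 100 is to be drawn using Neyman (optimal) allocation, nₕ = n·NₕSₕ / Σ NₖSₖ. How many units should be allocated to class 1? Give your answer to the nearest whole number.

Σ NₕSₕ = 9695·1 + 2536·1 + 4050·1 + 1345·1 = 17626.
Share for 1: 9695/17626 = 0.55004.
n_1 = 100 × 0.55004 = 55.004... → 55.

55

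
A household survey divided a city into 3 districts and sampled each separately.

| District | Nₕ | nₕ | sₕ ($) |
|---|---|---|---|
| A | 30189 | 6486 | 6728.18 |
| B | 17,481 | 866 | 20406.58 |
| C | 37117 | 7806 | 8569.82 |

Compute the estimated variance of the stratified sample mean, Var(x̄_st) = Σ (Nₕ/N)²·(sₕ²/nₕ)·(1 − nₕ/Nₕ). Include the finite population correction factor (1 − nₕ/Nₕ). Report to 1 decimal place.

N = 84787; Wₕ = Nₕ/N.
district A: (30189/84787)²·6728.18²/6486·(1 − 6486/30189) = 694.7231
district B: (17481/84787)²·20406.58²/866·(1 − 866/17481) = 19428.1139
district C: (37117/84787)²·8569.82²/7806·(1 − 7806/37117) = 1423.8355
Sum = 21546.6725 → 21546.7.

21546.7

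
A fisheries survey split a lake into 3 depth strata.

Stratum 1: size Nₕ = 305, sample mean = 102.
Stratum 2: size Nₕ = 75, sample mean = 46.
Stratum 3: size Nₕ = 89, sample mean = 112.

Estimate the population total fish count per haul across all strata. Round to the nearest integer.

1: 305·102 = 31110
2: 75·46 = 3450
3: 89·112 = 9968
τ̂ = Σ Nₕx̄ₕ = 44528.

44528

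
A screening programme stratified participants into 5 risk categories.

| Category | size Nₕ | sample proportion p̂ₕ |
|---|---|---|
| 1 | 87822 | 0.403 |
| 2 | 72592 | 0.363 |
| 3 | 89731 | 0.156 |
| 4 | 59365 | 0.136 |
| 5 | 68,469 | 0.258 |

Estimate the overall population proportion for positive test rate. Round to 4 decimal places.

0.2685

Wₕ = Nₕ/N with N = 377979: 0.2323, 0.1921, 0.2374, 0.1571, 0.1811.
p̂_st = 0.2323·0.403 + 0.1921·0.363 + 0.2374·0.156 + 0.1571·0.136 + 0.1811·0.258 ≈ 0.268480... → 0.2685.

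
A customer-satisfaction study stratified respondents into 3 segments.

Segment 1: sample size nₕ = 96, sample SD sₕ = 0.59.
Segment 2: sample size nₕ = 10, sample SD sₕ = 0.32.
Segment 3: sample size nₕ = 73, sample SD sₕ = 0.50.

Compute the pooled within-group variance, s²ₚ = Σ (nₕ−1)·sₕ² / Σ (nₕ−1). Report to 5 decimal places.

Degrees of freedom: 95 + 9 + 72 = 176.
Σ(nₕ−1)sₕ² = 95·0.3481 + 9·0.1024 + 72·0.25 = 51.9911.
s²ₚ = 51.9911 / 176 = 0.2954040... → 0.29540.

0.29540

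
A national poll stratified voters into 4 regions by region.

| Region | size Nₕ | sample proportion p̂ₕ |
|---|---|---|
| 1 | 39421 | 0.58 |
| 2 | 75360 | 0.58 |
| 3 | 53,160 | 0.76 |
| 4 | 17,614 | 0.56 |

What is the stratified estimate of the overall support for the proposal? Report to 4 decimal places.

Wₕ = Nₕ/N with N = 185555: 0.2124, 0.4061, 0.2865, 0.0949.
p̂_st = 0.2124·0.58 + 0.4061·0.58 + 0.2865·0.76 + 0.0949·0.56 ≈ 0.629670... → 0.6297.

0.6297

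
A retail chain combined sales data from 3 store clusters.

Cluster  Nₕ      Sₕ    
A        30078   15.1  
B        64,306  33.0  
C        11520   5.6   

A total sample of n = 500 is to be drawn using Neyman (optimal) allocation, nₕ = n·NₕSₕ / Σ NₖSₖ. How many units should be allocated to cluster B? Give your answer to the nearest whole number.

Σ NₕSₕ = 30078·15.1 + 64306·33.0 + 11520·5.6 = 2640787.8.
Share for B: 2122098/2640787.8 = 0.80359.
n_B = 500 × 0.80359 = 401.793... → 402.

402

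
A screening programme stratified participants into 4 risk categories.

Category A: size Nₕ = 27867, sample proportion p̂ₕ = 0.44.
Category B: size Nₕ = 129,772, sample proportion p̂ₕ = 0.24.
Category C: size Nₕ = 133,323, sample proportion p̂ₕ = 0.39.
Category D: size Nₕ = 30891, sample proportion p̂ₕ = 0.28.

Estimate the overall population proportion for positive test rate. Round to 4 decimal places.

0.3233

N = 27867 + 129772 + 133323 + 30891 = 321853.
Overall proportion = Σ (Nₕ/N)·p̂ₕ.
Σ Nₕp̂ₕ = 12261.48 + 31145.28 + 51995.97 + 8649.48 = 104052.21.
104052.21 / 321853 = 0.323291... → 0.3233.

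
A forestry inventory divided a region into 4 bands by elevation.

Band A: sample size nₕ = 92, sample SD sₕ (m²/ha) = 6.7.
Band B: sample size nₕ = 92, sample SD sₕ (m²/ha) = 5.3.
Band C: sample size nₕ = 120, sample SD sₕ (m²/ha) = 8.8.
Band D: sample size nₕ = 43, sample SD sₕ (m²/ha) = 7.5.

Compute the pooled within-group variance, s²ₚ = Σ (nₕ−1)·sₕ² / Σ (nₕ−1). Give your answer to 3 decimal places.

Degrees of freedom: 91 + 91 + 119 + 42 = 343.
Σ(nₕ−1)sₕ² = 91·44.89 + 91·28.09 + 119·77.44 + 42·56.25 = 18219.04.
s²ₚ = 18219.04 / 343 = 53.11673... → 53.117.

53.117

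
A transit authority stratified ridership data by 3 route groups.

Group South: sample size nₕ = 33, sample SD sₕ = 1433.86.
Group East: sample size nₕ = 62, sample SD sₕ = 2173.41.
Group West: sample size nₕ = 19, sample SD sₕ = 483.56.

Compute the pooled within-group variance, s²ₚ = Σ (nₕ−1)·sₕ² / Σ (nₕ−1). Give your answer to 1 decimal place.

Degrees of freedom: 32 + 61 + 18 = 111.
Σ(nₕ−1)sₕ² = 32·2055954.4996 + 61·4723711.0281 + 18·233830.2736 = 358145861.6261.
s²ₚ = 358145861.6261 / 111 = 3226539.294... → 3226539.3.

3226539.3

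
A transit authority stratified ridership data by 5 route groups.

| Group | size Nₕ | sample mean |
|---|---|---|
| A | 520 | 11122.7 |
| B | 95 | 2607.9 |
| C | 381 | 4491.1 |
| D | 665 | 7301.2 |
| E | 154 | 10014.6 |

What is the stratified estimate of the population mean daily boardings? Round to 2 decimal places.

7790.75

N = 1815; weights Wₕ = Nₕ/N = (0.2865, 0.0523, 0.2099, 0.3664, 0.0848).
x̄_st = Σ Wₕ·x̄ₕ = 0.2865·11122.7 + 0.0523·2607.9 + 0.2099·4491.1 + 0.3664·7301.2 + 0.0848·10014.6 ≈ 7790.7493...
→ 7790.75.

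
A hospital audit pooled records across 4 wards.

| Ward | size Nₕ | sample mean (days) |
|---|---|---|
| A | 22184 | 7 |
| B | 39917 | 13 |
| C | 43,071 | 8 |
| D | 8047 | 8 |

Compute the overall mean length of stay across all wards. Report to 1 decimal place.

9.6

x̄_st = (Σ Nₕx̄ₕ) / (Σ Nₕ) = (22184·7 + 39917·13 + 43071·8 + 8047·8) / 113219
= 1083153 / 113219 = 9.567... → 9.6.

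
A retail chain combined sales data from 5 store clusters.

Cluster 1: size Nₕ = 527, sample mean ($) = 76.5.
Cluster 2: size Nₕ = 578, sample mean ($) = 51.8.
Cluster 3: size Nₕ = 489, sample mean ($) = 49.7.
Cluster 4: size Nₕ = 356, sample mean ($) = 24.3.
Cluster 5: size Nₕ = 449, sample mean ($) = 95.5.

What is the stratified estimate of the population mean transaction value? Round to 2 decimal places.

60.90

N = 527 + 578 + 489 + 356 + 449 = 2399.
Overall mean = Σ (Nₕ/N)·x̄ₕ — weight by population share, not a simple average.
Σ Nₕx̄ₕ = 527·76.5 + 578·51.8 + 489·49.7 + 356·24.3 + 449·95.5 = 40315.5 + 29940.4 + 24303.3 + 8650.8 + 42879.5 = 146089.5.
Divide by N: 146089.5 / 2399 = 60.8960... → 60.90.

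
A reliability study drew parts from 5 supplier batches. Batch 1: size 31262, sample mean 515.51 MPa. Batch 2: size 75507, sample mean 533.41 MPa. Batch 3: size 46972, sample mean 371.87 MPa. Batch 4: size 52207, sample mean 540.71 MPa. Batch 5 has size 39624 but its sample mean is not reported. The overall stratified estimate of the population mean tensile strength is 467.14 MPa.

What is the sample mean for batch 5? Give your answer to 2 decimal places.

N = 31262 + 75507 + 46972 + 52207 + 39624 = 245572.
Overall total = μ·N = 467.14·245572 = 114716504.08.
Subtract the known strata: 31262·515.51 + 75507·533.41 + 46972·371.87 + 52207·540.71 = 102088387.1.
Remaining total for batch 5: 114716504.08 − 102088387.1 = 12628116.98.
Divide by its size: 12628116.98 / 39624 = 318.6987... → 318.70.

318.70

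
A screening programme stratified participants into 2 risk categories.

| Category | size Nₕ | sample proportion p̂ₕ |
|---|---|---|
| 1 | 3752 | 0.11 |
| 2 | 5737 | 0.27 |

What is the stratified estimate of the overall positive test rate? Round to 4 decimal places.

0.2067

N = 3752 + 5737 = 9489.
Overall proportion = Σ (Nₕ/N)·p̂ₕ.
Σ Nₕp̂ₕ = 412.72 + 1548.99 = 1961.71.
1961.71 / 9489 = 0.206735... → 0.2067.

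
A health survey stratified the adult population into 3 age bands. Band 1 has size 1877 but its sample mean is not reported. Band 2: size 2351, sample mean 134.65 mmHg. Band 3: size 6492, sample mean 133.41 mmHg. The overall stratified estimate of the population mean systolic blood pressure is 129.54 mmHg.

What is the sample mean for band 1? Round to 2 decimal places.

109.75

N = 1877 + 2351 + 6492 = 10720.
Overall total = μ·N = 129.54·10720 = 1388668.8.
Subtract the known strata: 2351·134.65 + 6492·133.41 = 1182659.87.
Remaining total for band 1: 1388668.8 − 1182659.87 = 206008.93.
Divide by its size: 206008.93 / 1877 = 109.7544... → 109.75.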